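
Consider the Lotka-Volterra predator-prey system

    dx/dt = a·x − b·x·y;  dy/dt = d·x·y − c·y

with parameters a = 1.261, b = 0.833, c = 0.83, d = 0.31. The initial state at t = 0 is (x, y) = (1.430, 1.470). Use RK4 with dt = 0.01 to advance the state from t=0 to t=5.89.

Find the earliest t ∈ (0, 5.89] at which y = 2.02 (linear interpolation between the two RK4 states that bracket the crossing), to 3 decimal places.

t=0.000: state=(1.430, 1.470)
step 1 (dt=0.01): k1=(0.052, -0.568), k2=(0.056, -0.567), k3=(0.056, -0.567), k4=(0.059, -0.566); state += dt/6·(k1+2k2+2k3+k4)
t=0.010: state=(1.431, 1.464)
t=0.020: state=(1.431, 1.459)
t=0.030: state=(1.432, 1.453)
continuing one RK4 step at a time; state shown every 20 steps (Δt=0.2):
t=0.200: state=(1.454, 1.361)
t=0.400: state=(1.504, 1.264)
t=0.600: state=(1.579, 1.178)
t=0.800: state=(1.681, 1.103)
t=1.000: state=(1.809, 1.041)
t=1.200: state=(1.966, 0.991)
t=1.400: state=(2.152, 0.954)
t=1.600: state=(2.367, 0.929)
t=1.800: state=(2.612, 0.919)
t=2.000: state=(2.884, 0.922)
t=2.200: state=(3.178, 0.943)
t=2.400: state=(3.485, 0.982)
t=2.600: state=(3.790, 1.042)
t=2.800: state=(4.073, 1.127)
t=3.000: state=(4.306, 1.238)
t=3.200: state=(4.458, 1.376)
t=3.400: state=(4.501, 1.540)
t=3.600: state=(4.415, 1.721)
t=3.800: state=(4.200, 1.905)
t=3.930: state=(4.001, 2.018)
next step: t=3.940: state=(3.984, 2.026) — y has crossed 2.02
linear interpolation between t=3.930 (2.01811) and t=3.940 (2.02635) → t≈3.932

t = 3.932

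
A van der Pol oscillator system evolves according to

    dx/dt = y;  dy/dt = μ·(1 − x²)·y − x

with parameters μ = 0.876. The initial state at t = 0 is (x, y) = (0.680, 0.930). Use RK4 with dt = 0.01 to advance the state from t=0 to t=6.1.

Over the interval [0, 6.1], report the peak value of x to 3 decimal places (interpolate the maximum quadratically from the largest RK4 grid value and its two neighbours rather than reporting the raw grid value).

t=0.000: state=(0.680, 0.930)
step 1 (dt=0.01): k1=(0.930, -0.242), k2=(0.929, -0.252), k3=(0.929, -0.252), k4=(0.927, -0.263); state += dt/6·(k1+2k2+2k3+k4)
t=0.010: state=(0.689, 0.927)
t=0.020: state=(0.699, 0.925)
t=0.030: state=(0.708, 0.922)
continuing one RK4 step at a time; state shown every 20 steps (Δt=0.2):
t=0.200: state=(0.858, 0.839)
t=0.400: state=(1.010, 0.668)
t=0.600: state=(1.122, 0.441)
t=0.800: state=(1.185, 0.191)
t=1.000: state=(1.199, -0.053)
t=1.200: state=(1.165, -0.279)
t=1.400: state=(1.089, -0.486)
t=1.600: state=(0.971, -0.687)
t=1.800: state=(0.813, -0.894)
t=2.000: state=(0.612, -1.123)
t=2.200: state=(0.362, -1.388)
t=2.400: state=(0.055, -1.686)
t=2.600: state=(-0.312, -1.973)
t=2.800: state=(-0.726, -2.130)
t=3.000: state=(-1.143, -1.983)
t=3.200: state=(-1.495, -1.486)
t=3.400: state=(-1.728, -0.836)
t=3.600: state=(-1.836, -0.272)
t=3.800: state=(-1.848, 0.123)
t=4.000: state=(-1.795, 0.382)
t=4.200: state=(-1.700, 0.561)
t=4.400: state=(-1.574, 0.702)
t=4.600: state=(-1.420, 0.835)
t=4.800: state=(-1.239, 0.979)
t=5.000: state=(-1.026, 1.153)
t=5.200: state=(-0.775, 1.374)
t=5.400: state=(-0.472, 1.660)
t=5.600: state=(-0.106, 2.009)
t=5.800: state=(0.332, 2.360)
t=6.000: state=(0.826, 2.524)
t=6.100: state=(1.075, 2.449)
largest grid value and its neighbours: x(0.950)=1.19996, x(0.960)=1.19996, x(0.970)=1.19985
parabola through these three points peaks at t≈0.955 with x≈1.19998

max x = 1.200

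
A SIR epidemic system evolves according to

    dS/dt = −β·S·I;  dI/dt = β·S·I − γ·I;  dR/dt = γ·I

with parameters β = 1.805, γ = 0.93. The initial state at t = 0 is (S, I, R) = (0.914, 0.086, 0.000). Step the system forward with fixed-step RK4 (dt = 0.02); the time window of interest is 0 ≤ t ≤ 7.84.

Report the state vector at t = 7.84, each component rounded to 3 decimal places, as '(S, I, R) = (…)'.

t=0.000: state=(0.914, 0.086, 0.000)
step 1 (dt=0.02): k1=(-0.142, 0.062, 0.080), k2=(-0.143, 0.062, 0.081), k3=(-0.143, 0.062, 0.081), k4=(-0.143, 0.062, 0.081); state += dt/6·(k1+2k2+2k3+k4)
t=0.020: state=(0.911, 0.087, 0.002)
t=0.040: state=(0.908, 0.088, 0.003)
t=0.060: state=(0.905, 0.090, 0.005)
continuing one RK4 step at a time; state shown every 25 steps (Δt=0.5):
t=0.500: state=(0.833, 0.119, 0.048)
t=1.000: state=(0.737, 0.152, 0.111)
t=1.500: state=(0.635, 0.177, 0.188)
t=2.000: state=(0.538, 0.189, 0.273)
t=2.500: state=(0.454, 0.185, 0.361)
t=3.000: state=(0.386, 0.170, 0.444)
t=3.500: state=(0.334, 0.148, 0.518)
t=4.000: state=(0.296, 0.123, 0.581)
t=4.500: state=(0.268, 0.100, 0.633)
t=5.000: state=(0.247, 0.079, 0.674)
t=5.500: state=(0.232, 0.062, 0.707)
t=6.000: state=(0.221, 0.047, 0.732)
t=6.500: state=(0.213, 0.036, 0.751)
t=7.000: state=(0.207, 0.027, 0.766)
t=7.500: state=(0.202, 0.021, 0.777)
t=7.840: state=(0.200, 0.017, 0.783)

(S, I, R) = (0.200, 0.017, 0.783)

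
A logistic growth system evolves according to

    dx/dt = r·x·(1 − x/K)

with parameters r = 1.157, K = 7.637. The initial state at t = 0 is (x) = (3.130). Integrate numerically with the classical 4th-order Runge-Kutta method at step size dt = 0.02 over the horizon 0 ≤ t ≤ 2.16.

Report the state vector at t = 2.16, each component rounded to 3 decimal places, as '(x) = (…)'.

t=0.000: state=(3.130)
step 1 (dt=0.02): k1=(2.137), k2=(2.142), k3=(2.142), k4=(2.146); state += dt/6·(k1+2k2+2k3+k4)
t=0.020: state=(3.173)
t=0.040: state=(3.216)
t=0.060: state=(3.259)
continuing one RK4 step at a time; state shown every 5 steps (Δt=0.1):
t=0.100: state=(3.346)
t=0.200: state=(3.565)
t=0.300: state=(3.785)
t=0.400: state=(4.006)
t=0.500: state=(4.225)
t=0.600: state=(4.442)
t=0.700: state=(4.655)
t=0.800: state=(4.862)
t=0.900: state=(5.063)
t=1.000: state=(5.257)
t=1.100: state=(5.442)
t=1.200: state=(5.619)
t=1.300: state=(5.786)
t=1.400: state=(5.943)
t=1.500: state=(6.091)
t=1.600: state=(6.228)
t=1.700: state=(6.357)
t=1.800: state=(6.475)
t=1.900: state=(6.585)
t=2.000: state=(6.685)
t=2.100: state=(6.778)
t=2.160: state=(6.829)

(x) = (6.829)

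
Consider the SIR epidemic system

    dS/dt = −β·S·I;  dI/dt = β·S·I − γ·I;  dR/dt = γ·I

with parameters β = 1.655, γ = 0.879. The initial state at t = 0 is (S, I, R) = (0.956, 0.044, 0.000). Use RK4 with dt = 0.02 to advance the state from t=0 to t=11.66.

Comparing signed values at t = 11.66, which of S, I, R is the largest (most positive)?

t=0.000: state=(0.956, 0.044, 0.000)
step 1 (dt=0.02): k1=(-0.070, 0.031, 0.039), k2=(-0.070, 0.031, 0.039), k3=(-0.070, 0.031, 0.039), k4=(-0.070, 0.031, 0.039); state += dt/6·(k1+2k2+2k3+k4)
t=0.020: state=(0.955, 0.045, 0.001)
t=0.040: state=(0.953, 0.045, 0.002)
t=0.060: state=(0.952, 0.046, 0.002)
continuing one RK4 step at a time; state shown every 25 steps (Δt=0.5):
t=0.500: state=(0.915, 0.062, 0.023)
t=1.000: state=(0.863, 0.083, 0.055)
t=1.500: state=(0.798, 0.106, 0.096)
t=2.000: state=(0.724, 0.128, 0.148)
t=2.500: state=(0.646, 0.146, 0.208)
t=3.000: state=(0.570, 0.155, 0.275)
t=3.500: state=(0.501, 0.156, 0.344)
t=4.000: state=(0.441, 0.148, 0.411)
t=4.500: state=(0.392, 0.135, 0.473)
t=5.000: state=(0.353, 0.118, 0.529)
t=5.500: state=(0.323, 0.101, 0.577)
t=6.000: state=(0.299, 0.084, 0.617)
t=6.500: state=(0.281, 0.069, 0.650)
t=7.000: state=(0.267, 0.055, 0.678)
t=7.500: state=(0.256, 0.044, 0.700)
t=8.000: state=(0.248, 0.035, 0.717)
t=8.500: state=(0.242, 0.028, 0.731)
t=9.000: state=(0.237, 0.022, 0.742)
t=9.500: state=(0.233, 0.017, 0.750)
t=10.000: state=(0.230, 0.013, 0.757)
t=10.500: state=(0.228, 0.010, 0.762)
t=11.000: state=(0.226, 0.008, 0.766)
t=11.500: state=(0.225, 0.006, 0.769)
t=11.660: state=(0.224, 0.006, 0.770)
compare at T: S=0.224, I=0.006, R=0.770

largest component: R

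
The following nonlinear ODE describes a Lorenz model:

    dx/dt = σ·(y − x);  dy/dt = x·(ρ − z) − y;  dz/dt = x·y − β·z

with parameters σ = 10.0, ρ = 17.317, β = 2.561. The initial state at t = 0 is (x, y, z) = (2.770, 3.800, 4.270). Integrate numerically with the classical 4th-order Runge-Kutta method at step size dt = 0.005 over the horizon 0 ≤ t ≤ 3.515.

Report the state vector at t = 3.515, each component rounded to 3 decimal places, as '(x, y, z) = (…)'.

t=0.000: state=(2.770, 3.800, 4.270)
step 1 (dt=0.005): k1=(10.300, 32.340, -0.409), k2=(10.851, 32.598, -0.083), k3=(10.844, 32.613, -0.078), k4=(11.388, 32.886, 0.258); state += dt/6·(k1+2k2+2k3+k4)
t=0.005: state=(2.824, 3.963, 4.270)
t=0.010: state=(2.884, 4.129, 4.273)
t=0.015: state=(2.949, 4.298, 4.279)
continuing one RK4 step at a time; state shown every 40 steps (Δt=0.2):
t=0.200: state=(8.732, 13.241, 10.546)
t=0.400: state=(9.420, 4.034, 25.258)
t=0.600: state=(1.264, -0.392, 15.755)
t=0.800: state=(0.059, -0.052, 9.425)
t=1.000: state=(-0.021, -0.038, 5.647)
t=1.200: state=(-0.085, -0.144, 3.384)
t=1.400: state=(-0.365, -0.641, 2.041)
t=1.600: state=(-1.714, -3.059, 1.503)
t=1.800: state=(-7.768, -12.903, 6.825)
t=2.000: state=(-11.050, -5.079, 27.338)
t=2.200: state=(-0.541, 1.732, 16.787)
t=2.400: state=(1.529, 2.192, 10.298)
t=2.600: state=(3.870, 5.854, 7.818)
t=2.800: state=(9.629, 12.360, 15.608)
t=3.000: state=(7.347, 3.361, 22.164)
t=3.200: state=(2.345, 1.549, 14.450)
t=3.400: state=(2.663, 3.602, 9.538)
t=3.515: state=(4.314, 6.303, 8.812)

(x, y, z) = (4.314, 6.303, 8.812)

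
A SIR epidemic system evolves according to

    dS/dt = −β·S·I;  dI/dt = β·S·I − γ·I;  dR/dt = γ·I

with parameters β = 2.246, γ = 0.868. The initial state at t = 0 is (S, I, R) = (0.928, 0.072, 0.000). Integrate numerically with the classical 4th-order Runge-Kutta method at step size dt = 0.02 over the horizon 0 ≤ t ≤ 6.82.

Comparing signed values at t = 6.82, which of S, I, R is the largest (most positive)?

largest component: R

t=0.000: state=(0.928, 0.072, 0.000)
step 1 (dt=0.02): k1=(-0.150, 0.088, 0.062), k2=(-0.152, 0.088, 0.063), k3=(-0.152, 0.088, 0.063), k4=(-0.153, 0.089, 0.064); state += dt/6·(k1+2k2+2k3+k4)
t=0.020: state=(0.925, 0.074, 0.001)
t=0.040: state=(0.922, 0.076, 0.003)
t=0.060: state=(0.919, 0.077, 0.004)
continuing one RK4 step at a time; state shown every 25 steps (Δt=0.5):
t=0.500: state=(0.832, 0.126, 0.042)
t=1.000: state=(0.696, 0.193, 0.111)
t=1.500: state=(0.541, 0.250, 0.208)
t=2.000: state=(0.402, 0.275, 0.324)
t=2.500: state=(0.296, 0.262, 0.441)
t=3.000: state=(0.225, 0.227, 0.548)
t=3.500: state=(0.178, 0.184, 0.637)
t=4.000: state=(0.148, 0.143, 0.708)
t=4.500: state=(0.129, 0.108, 0.763)
t=5.000: state=(0.116, 0.081, 0.803)
t=5.500: state=(0.107, 0.059, 0.833)
t=6.000: state=(0.101, 0.043, 0.856)
t=6.500: state=(0.097, 0.031, 0.871)
t=6.820: state=(0.095, 0.025, 0.879)
compare at T: S=0.095, I=0.025, R=0.879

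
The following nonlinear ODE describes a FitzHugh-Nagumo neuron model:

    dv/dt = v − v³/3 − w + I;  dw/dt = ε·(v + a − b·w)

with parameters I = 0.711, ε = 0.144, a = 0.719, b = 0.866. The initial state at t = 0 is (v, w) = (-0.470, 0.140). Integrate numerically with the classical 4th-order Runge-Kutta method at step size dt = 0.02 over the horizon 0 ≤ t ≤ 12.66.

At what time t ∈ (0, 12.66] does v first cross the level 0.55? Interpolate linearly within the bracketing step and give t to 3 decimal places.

t = 2.529

t=0.000: state=(-0.470, 0.140)
step 1 (dt=0.02): k1=(0.136, 0.018), k2=(0.136, 0.019), k3=(0.136, 0.019), k4=(0.137, 0.019); state += dt/6·(k1+2k2+2k3+k4)
t=0.020: state=(-0.467, 0.140)
t=0.040: state=(-0.465, 0.141)
t=0.060: state=(-0.462, 0.141)
continuing one RK4 step at a time; state shown every 25 steps (Δt=0.5):
t=0.500: state=(-0.390, 0.152)
t=1.000: state=(-0.276, 0.169)
t=1.500: state=(-0.108, 0.195)
t=2.000: state=(0.146, 0.235)
t=2.500: state=(0.524, 0.293)
t=2.520: state=(0.542, 0.296)
next step: t=2.540: state=(0.560, 0.299) — v has crossed 0.55
linear interpolation between t=2.520 (0.54203) and t=2.540 (0.56021) → t≈2.529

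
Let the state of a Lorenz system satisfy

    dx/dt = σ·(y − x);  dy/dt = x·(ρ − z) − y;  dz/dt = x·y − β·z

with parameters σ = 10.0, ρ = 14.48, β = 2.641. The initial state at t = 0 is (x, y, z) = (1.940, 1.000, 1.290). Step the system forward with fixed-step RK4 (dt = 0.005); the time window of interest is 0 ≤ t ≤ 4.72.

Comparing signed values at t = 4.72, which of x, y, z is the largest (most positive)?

largest component: z

t=0.000: state=(1.940, 1.000, 1.290)
step 1 (dt=0.005): k1=(-9.400, 24.589, -1.467), k2=(-8.550, 24.224, -1.363), k3=(-8.581, 24.253, -1.363), k4=(-7.758, 23.914, -1.262); state += dt/6·(k1+2k2+2k3+k4)
t=0.005: state=(1.897, 1.121, 1.283)
t=0.010: state=(1.862, 1.239, 1.277)
t=0.015: state=(1.835, 1.355, 1.273)
continuing one RK4 step at a time; state shown every 40 steps (Δt=0.2):
t=0.200: state=(4.001, 6.576, 2.374)
t=0.400: state=(11.017, 13.294, 15.759)
t=0.600: state=(5.398, 0.764, 19.164)
t=0.800: state=(0.646, -0.051, 11.313)
t=1.000: state=(0.232, 0.267, 6.676)
t=1.200: state=(0.528, 0.814, 3.967)
t=1.400: state=(1.709, 2.768, 2.640)
t=1.600: state=(5.841, 9.164, 5.089)
t=1.800: state=(10.890, 9.696, 20.059)
t=2.000: state=(3.492, 0.477, 16.400)
t=2.200: state=(0.906, 0.694, 9.778)
t=2.400: state=(1.281, 1.813, 5.959)
t=2.600: state=(3.423, 5.240, 4.776)
t=2.800: state=(8.786, 11.584, 11.742)
t=3.000: state=(7.726, 4.113, 19.674)
t=3.200: state=(2.419, 1.302, 13.010)
t=3.400: state=(2.053, 2.539, 8.233)
t=3.600: state=(4.244, 6.051, 6.922)
t=3.800: state=(8.690, 10.424, 13.517)
t=4.000: state=(6.953, 4.187, 18.138)
t=4.200: state=(3.103, 2.362, 12.628)
t=4.400: state=(3.313, 4.117, 8.902)
t=4.600: state=(6.134, 8.024, 9.826)
t=4.720: state=(8.162, 9.295, 13.875)
compare at T: x=8.162, y=9.295, z=13.875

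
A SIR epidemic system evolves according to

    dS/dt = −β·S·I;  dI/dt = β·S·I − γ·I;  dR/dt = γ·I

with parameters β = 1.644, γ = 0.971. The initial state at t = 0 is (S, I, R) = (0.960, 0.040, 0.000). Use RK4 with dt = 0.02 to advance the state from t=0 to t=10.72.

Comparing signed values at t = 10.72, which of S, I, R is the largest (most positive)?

largest component: R

t=0.000: state=(0.960, 0.040, 0.000)
step 1 (dt=0.02): k1=(-0.063, 0.024, 0.039), k2=(-0.063, 0.024, 0.039), k3=(-0.063, 0.024, 0.039), k4=(-0.064, 0.025, 0.039); state += dt/6·(k1+2k2+2k3+k4)
t=0.020: state=(0.959, 0.040, 0.001)
t=0.040: state=(0.957, 0.041, 0.002)
t=0.060: state=(0.956, 0.041, 0.002)
continuing one RK4 step at a time; state shown every 25 steps (Δt=0.5):
t=0.500: state=(0.924, 0.053, 0.023)
t=1.000: state=(0.879, 0.069, 0.052)
t=1.500: state=(0.825, 0.086, 0.090)
t=2.000: state=(0.764, 0.101, 0.135)
t=2.500: state=(0.699, 0.114, 0.188)
t=3.000: state=(0.634, 0.121, 0.245)
t=3.500: state=(0.574, 0.122, 0.304)
t=4.000: state=(0.520, 0.118, 0.362)
t=4.500: state=(0.473, 0.109, 0.418)
t=5.000: state=(0.435, 0.097, 0.468)
t=5.500: state=(0.403, 0.085, 0.512)
t=6.000: state=(0.378, 0.072, 0.550)
t=6.500: state=(0.358, 0.060, 0.582)
t=7.000: state=(0.343, 0.049, 0.608)
t=7.500: state=(0.331, 0.040, 0.630)
t=8.000: state=(0.321, 0.032, 0.647)
t=8.500: state=(0.314, 0.026, 0.661)
t=9.000: state=(0.308, 0.020, 0.672)
t=9.500: state=(0.303, 0.016, 0.681)
t=10.000: state=(0.300, 0.013, 0.688)
t=10.500: state=(0.297, 0.010, 0.693)
t=10.720: state=(0.296, 0.009, 0.695)
compare at T: S=0.296, I=0.009, R=0.695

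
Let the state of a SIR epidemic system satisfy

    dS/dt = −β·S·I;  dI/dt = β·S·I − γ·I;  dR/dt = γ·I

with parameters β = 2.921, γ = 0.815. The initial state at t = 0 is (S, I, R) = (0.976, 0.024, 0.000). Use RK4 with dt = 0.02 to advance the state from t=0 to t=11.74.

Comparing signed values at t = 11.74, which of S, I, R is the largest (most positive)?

t=0.000: state=(0.976, 0.024, 0.000)
step 1 (dt=0.02): k1=(-0.068, 0.049, 0.020), k2=(-0.070, 0.050, 0.020), k3=(-0.070, 0.050, 0.020), k4=(-0.071, 0.051, 0.020); state += dt/6·(k1+2k2+2k3+k4)
t=0.020: state=(0.975, 0.025, 0.000)
t=0.040: state=(0.973, 0.026, 0.001)
t=0.060: state=(0.972, 0.027, 0.001)
continuing one RK4 step at a time; state shown every 25 steps (Δt=0.5):
t=0.500: state=(0.919, 0.064, 0.017)
t=1.000: state=(0.791, 0.150, 0.059)
t=1.500: state=(0.581, 0.274, 0.145)
t=2.000: state=(0.362, 0.361, 0.277)
t=2.500: state=(0.211, 0.362, 0.427)
t=3.000: state=(0.129, 0.307, 0.564)
t=3.500: state=(0.087, 0.238, 0.675)
t=4.000: state=(0.064, 0.176, 0.759)
t=4.500: state=(0.051, 0.128, 0.821)
t=5.000: state=(0.044, 0.091, 0.865)
t=5.500: state=(0.039, 0.064, 0.896)
t=6.000: state=(0.036, 0.045, 0.918)
t=6.500: state=(0.034, 0.032, 0.934)
t=7.000: state=(0.033, 0.022, 0.945)
t=7.500: state=(0.032, 0.015, 0.952)
t=8.000: state=(0.032, 0.011, 0.958)
t=8.500: state=(0.031, 0.007, 0.961)
t=9.000: state=(0.031, 0.005, 0.964)
t=9.500: state=(0.031, 0.004, 0.966)
t=10.000: state=(0.031, 0.003, 0.967)
t=10.500: state=(0.030, 0.002, 0.968)
t=11.000: state=(0.030, 0.001, 0.968)
t=11.500: state=(0.030, 0.001, 0.969)
t=11.740: state=(0.030, 0.001, 0.969)
compare at T: S=0.030, I=0.001, R=0.969

largest component: R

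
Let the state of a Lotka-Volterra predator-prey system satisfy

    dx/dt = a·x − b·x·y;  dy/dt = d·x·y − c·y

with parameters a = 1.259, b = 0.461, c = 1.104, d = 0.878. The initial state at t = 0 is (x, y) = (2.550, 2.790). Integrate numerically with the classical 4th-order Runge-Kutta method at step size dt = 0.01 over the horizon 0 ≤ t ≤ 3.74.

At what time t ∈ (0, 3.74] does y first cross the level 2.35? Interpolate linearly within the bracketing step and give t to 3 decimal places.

t=0.000: state=(2.550, 2.790)
step 1 (dt=0.01): k1=(-0.069, 3.166), k2=(-0.088, 3.183), k3=(-0.088, 3.183), k4=(-0.107, 3.200); state += dt/6·(k1+2k2+2k3+k4)
t=0.010: state=(2.549, 2.822)
t=0.020: state=(2.548, 2.854)
t=0.030: state=(2.546, 2.887)
continuing one RK4 step at a time; state shown every 20 steps (Δt=0.2):
t=0.200: state=(2.459, 3.481)
t=0.400: state=(2.217, 4.217)
t=0.600: state=(1.875, 4.848)
t=0.800: state=(1.512, 5.233)
t=1.000: state=(1.194, 5.316)
t=1.200: state=(0.947, 5.138)
t=1.400: state=(0.770, 4.786)
t=1.600: state=(0.650, 4.344)
t=1.800: state=(0.572, 3.876)
t=2.000: state=(0.526, 3.421)
t=2.200: state=(0.503, 3.002)
t=2.400: state=(0.500, 2.628)
t=2.560: state=(0.508, 2.364)
next step: t=2.570: state=(0.509, 2.348) — y has crossed 2.35
linear interpolation between t=2.560 (2.36386) and t=2.570 (2.34838) → t≈2.569

t = 2.569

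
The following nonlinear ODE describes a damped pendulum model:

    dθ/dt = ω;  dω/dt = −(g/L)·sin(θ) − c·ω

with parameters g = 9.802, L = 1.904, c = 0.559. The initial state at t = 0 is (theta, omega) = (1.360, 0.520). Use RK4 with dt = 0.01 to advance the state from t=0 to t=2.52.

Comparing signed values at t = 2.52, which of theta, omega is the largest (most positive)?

t=0.000: state=(1.360, 0.520)
step 1 (dt=0.01): k1=(0.520, -5.325), k2=(0.493, -5.313), k3=(0.493, -5.313), k4=(0.467, -5.300); state += dt/6·(k1+2k2+2k3+k4)
t=0.010: state=(1.365, 0.467)
t=0.020: state=(1.369, 0.414)
t=0.030: state=(1.373, 0.361)
continuing one RK4 step at a time; state shown every 10 steps (Δt=0.1):
t=0.100: state=(1.386, 0.000)
t=0.200: state=(1.361, -0.491)
t=0.300: state=(1.289, -0.950)
t=0.400: state=(1.172, -1.371)
t=0.500: state=(1.016, -1.741)
t=0.600: state=(0.826, -2.045)
t=0.700: state=(0.610, -2.263)
t=0.800: state=(0.377, -2.377)
t=0.900: state=(0.139, -2.374)
t=1.000: state=(-0.094, -2.255)
t=1.100: state=(-0.309, -2.031)
t=1.200: state=(-0.497, -1.723)
t=1.300: state=(-0.652, -1.356)
t=1.400: state=(-0.767, -0.955)
t=1.500: state=(-0.842, -0.541)
t=1.600: state=(-0.876, -0.131)
t=1.700: state=(-0.869, 0.260)
t=1.800: state=(-0.825, 0.622)
t=1.900: state=(-0.746, 0.943)
t=2.000: state=(-0.638, 1.212)
t=2.100: state=(-0.506, 1.417)
t=2.200: state=(-0.357, 1.549)
t=2.300: state=(-0.199, 1.602)
t=2.400: state=(-0.039, 1.574)
t=2.500: state=(0.114, 1.469)
t=2.520: state=(0.143, 1.439)
compare at T: theta=0.143, omega=1.439

largest component: omega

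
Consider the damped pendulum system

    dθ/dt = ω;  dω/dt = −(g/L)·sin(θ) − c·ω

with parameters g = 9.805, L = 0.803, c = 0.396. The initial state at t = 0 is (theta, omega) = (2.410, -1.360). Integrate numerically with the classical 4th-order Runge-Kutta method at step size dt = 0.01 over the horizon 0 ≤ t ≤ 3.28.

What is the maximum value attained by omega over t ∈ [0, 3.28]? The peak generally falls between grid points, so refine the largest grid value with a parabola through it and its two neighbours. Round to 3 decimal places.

t=0.000: state=(2.410, -1.360)
step 1 (dt=0.01): k1=(-1.360, -7.619), k2=(-1.398, -7.665), k3=(-1.398, -7.667), k4=(-1.437, -7.715); state += dt/6·(k1+2k2+2k3+k4)
t=0.010: state=(2.396, -1.437)
t=0.020: state=(2.381, -1.514)
t=0.030: state=(2.366, -1.593)
continuing one RK4 step at a time; state shown every 20 steps (Δt=0.2):
t=0.200: state=(1.971, -3.116)
t=0.400: state=(1.141, -5.159)
t=0.600: state=(-0.011, -5.965)
t=0.800: state=(-1.070, -4.290)
t=1.000: state=(-1.668, -1.677)
t=1.200: state=(-1.756, 0.758)
t=1.400: state=(-1.374, 3.033)
t=1.600: state=(-0.579, 4.725)
t=1.800: state=(0.388, 4.559)
t=2.000: state=(1.120, 2.577)
t=2.200: state=(1.390, 0.127)
t=2.400: state=(1.182, -2.155)
t=2.600: state=(0.569, -3.800)
t=2.800: state=(-0.231, -3.886)
t=3.000: state=(-0.872, -2.320)
t=3.200: state=(-1.119, -0.131)
t=3.280: state=(-1.095, 0.735)
largest grid value and its neighbours: omega(1.680)=4.93614, omega(1.690)=4.93666, omega(1.700)=4.93122
parabola through these three points peaks at t≈1.686 with omega≈4.93717

max omega = 4.937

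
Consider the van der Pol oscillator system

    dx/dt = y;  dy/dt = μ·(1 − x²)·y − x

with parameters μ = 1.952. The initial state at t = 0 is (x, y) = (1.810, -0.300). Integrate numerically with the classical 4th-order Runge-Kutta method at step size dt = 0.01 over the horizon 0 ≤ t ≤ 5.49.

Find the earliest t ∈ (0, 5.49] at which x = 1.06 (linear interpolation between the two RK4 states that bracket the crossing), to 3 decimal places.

t = 1.446

t=0.000: state=(1.810, -0.300)
step 1 (dt=0.01): k1=(-0.300, -0.477), k2=(-0.302, -0.468), k3=(-0.302, -0.468), k4=(-0.305, -0.460); state += dt/6·(k1+2k2+2k3+k4)
t=0.010: state=(1.807, -0.305)
t=0.020: state=(1.804, -0.309)
t=0.030: state=(1.801, -0.314)
continuing one RK4 step at a time; state shown every 20 steps (Δt=0.2):
t=0.200: state=(1.742, -0.371)
t=0.400: state=(1.663, -0.418)
t=0.600: state=(1.575, -0.463)
t=0.800: state=(1.478, -0.515)
t=1.000: state=(1.368, -0.581)
t=1.200: state=(1.244, -0.671)
t=1.400: state=(1.097, -0.799)
t=1.440: state=(1.065, -0.832)
next step: t=1.450: state=(1.056, -0.840) — x has crossed 1.06
linear interpolation between t=1.440 (1.06482) and t=1.450 (1.05646) → t≈1.446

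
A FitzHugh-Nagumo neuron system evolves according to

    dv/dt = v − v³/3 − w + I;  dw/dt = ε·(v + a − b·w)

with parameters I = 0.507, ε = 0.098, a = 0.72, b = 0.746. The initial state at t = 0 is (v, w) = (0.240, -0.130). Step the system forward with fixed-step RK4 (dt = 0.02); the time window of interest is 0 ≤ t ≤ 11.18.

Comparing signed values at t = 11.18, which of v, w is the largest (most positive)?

largest component: w

t=0.000: state=(0.240, -0.130)
step 1 (dt=0.02): k1=(0.872, 0.104), k2=(0.880, 0.104), k3=(0.880, 0.104), k4=(0.887, 0.105); state += dt/6·(k1+2k2+2k3+k4)
t=0.020: state=(0.258, -0.128)
t=0.040: state=(0.275, -0.126)
t=0.060: state=(0.294, -0.124)
continuing one RK4 step at a time; state shown every 25 steps (Δt=0.5):
t=0.500: state=(0.763, -0.067)
t=1.000: state=(1.345, 0.021)
t=1.500: state=(1.706, 0.130)
t=2.000: state=(1.819, 0.245)
t=2.500: state=(1.821, 0.359)
t=3.000: state=(1.789, 0.467)
t=3.500: state=(1.746, 0.570)
t=4.000: state=(1.699, 0.667)
t=4.500: state=(1.650, 0.759)
t=5.000: state=(1.600, 0.844)
t=5.500: state=(1.548, 0.924)
t=6.000: state=(1.494, 0.999)
t=6.500: state=(1.438, 1.068)
t=7.000: state=(1.379, 1.132)
t=7.500: state=(1.317, 1.191)
t=8.000: state=(1.250, 1.245)
t=8.500: state=(1.177, 1.293)
t=9.000: state=(1.096, 1.336)
t=9.500: state=(1.004, 1.373)
t=10.000: state=(0.894, 1.405)
t=10.500: state=(0.758, 1.429)
t=11.000: state=(0.578, 1.444)
t=11.180: state=(0.496, 1.447)
compare at T: v=0.496, w=1.447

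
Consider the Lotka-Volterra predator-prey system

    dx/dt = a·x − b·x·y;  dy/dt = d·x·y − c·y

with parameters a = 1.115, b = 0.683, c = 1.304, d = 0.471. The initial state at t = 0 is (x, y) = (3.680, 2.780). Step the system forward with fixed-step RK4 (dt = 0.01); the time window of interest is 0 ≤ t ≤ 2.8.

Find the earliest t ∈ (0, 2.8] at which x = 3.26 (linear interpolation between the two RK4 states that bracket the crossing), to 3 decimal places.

t = 0.145

t=0.000: state=(3.680, 2.780)
step 1 (dt=0.01): k1=(-2.884, 1.193), k2=(-2.888, 1.177), k3=(-2.888, 1.177), k4=(-2.891, 1.160); state += dt/6·(k1+2k2+2k3+k4)
t=0.010: state=(3.651, 2.792)
t=0.020: state=(3.622, 2.803)
t=0.030: state=(3.593, 2.814)
continuing one RK4 step at a time; state shown every 10 steps (Δt=0.1):
t=0.100: state=(3.390, 2.882)
t=0.140: state=(3.275, 2.913)
next step: t=0.150: state=(3.246, 2.920) — x has crossed 3.26
linear interpolation between t=0.140 (3.27485) and t=0.150 (3.24626) → t≈0.145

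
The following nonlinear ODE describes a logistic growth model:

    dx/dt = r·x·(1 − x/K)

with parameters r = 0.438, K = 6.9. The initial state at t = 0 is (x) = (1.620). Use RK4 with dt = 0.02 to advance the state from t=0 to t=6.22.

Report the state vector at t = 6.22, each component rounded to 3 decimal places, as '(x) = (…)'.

(x) = (5.685)

t=0.000: state=(1.620)
step 1 (dt=0.02): k1=(0.543), k2=(0.544), k3=(0.544), k4=(0.545); state += dt/6·(k1+2k2+2k3+k4)
t=0.020: state=(1.631)
t=0.040: state=(1.642)
t=0.060: state=(1.653)
continuing one RK4 step at a time; state shown every 25 steps (Δt=0.5):
t=0.500: state=(1.907)
t=1.000: state=(2.223)
t=1.500: state=(2.565)
t=2.000: state=(2.927)
t=2.500: state=(3.301)
t=3.000: state=(3.678)
t=3.500: state=(4.050)
t=4.000: state=(4.408)
t=4.500: state=(4.745)
t=5.000: state=(5.056)
t=5.500: state=(5.336)
t=6.000: state=(5.585)
t=6.220: state=(5.685)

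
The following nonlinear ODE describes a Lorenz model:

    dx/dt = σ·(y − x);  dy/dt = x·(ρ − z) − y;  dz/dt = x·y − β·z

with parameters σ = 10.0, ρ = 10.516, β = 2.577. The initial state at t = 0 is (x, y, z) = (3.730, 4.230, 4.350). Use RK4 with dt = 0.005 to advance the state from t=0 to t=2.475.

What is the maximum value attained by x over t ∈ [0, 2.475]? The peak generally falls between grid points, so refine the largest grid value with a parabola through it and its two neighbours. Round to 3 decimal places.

max x = 7.429

t=0.000: state=(3.730, 4.230, 4.350)
step 1 (dt=0.005): k1=(5.000, 18.769, 4.568), k2=(5.344, 18.757, 4.767), k3=(5.335, 18.760, 4.769), k4=(5.671, 18.750, 4.972); state += dt/6·(k1+2k2+2k3+k4)
t=0.005: state=(3.757, 4.324, 4.374)
t=0.010: state=(3.787, 4.418, 4.400)
t=0.015: state=(3.820, 4.511, 4.428)
continuing one RK4 step at a time; state shown every 20 steps (Δt=0.1):
t=0.100: state=(4.738, 6.111, 5.298)
t=0.200: state=(6.230, 7.700, 7.512)
t=0.300: state=(7.329, 7.875, 10.635)
t=0.400: state=(7.112, 6.155, 12.815)
t=0.500: state=(5.706, 4.064, 12.771)
t=0.600: state=(4.192, 2.920, 11.337)
t=0.700: state=(3.254, 2.647, 9.639)
t=0.800: state=(2.933, 2.869, 8.181)
t=0.900: state=(3.079, 3.418, 7.144)
t=1.000: state=(3.587, 4.253, 6.644)
t=1.100: state=(4.386, 5.300, 6.822)
t=1.200: state=(5.346, 6.302, 7.795)
t=1.300: state=(6.161, 6.757, 9.407)
t=1.400: state=(6.410, 6.278, 10.956)
t=1.500: state=(5.931, 5.171, 11.605)
t=1.600: state=(5.063, 4.174, 11.209)
t=1.700: state=(4.289, 3.670, 10.246)
t=1.800: state=(3.862, 3.628, 9.204)
t=1.900: state=(3.807, 3.919, 8.373)
t=2.000: state=(4.062, 4.446, 7.915)
t=2.100: state=(4.542, 5.099, 7.931)
t=2.200: state=(5.124, 5.698, 8.449)
t=2.300: state=(5.617, 5.992, 9.332)
t=2.400: state=(5.812, 5.811, 10.222)
t=2.475: state=(5.701, 5.416, 10.638)
largest grid value and its neighbours: x(0.330)=7.42586, x(0.335)=7.42863, x(0.340)=7.42745
parabola through these three points peaks at t≈0.336 with x≈7.42871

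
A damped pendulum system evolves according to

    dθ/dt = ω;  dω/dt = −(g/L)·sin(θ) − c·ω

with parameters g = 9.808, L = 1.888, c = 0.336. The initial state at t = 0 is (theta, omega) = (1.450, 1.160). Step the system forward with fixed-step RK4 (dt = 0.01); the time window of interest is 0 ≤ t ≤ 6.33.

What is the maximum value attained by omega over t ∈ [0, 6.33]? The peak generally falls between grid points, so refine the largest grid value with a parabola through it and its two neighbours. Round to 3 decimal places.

t=0.000: state=(1.450, 1.160)
step 1 (dt=0.01): k1=(1.160, -5.547), k2=(1.132, -5.541), k3=(1.132, -5.541), k4=(1.105, -5.535); state += dt/6·(k1+2k2+2k3+k4)
t=0.010: state=(1.461, 1.105)
t=0.020: state=(1.472, 1.049)
t=0.030: state=(1.482, 0.994)
continuing one RK4 step at a time; state shown every 25 steps (Δt=0.25):
t=0.250: state=(1.571, -0.178)
t=0.500: state=(1.370, -1.403)
t=0.750: state=(0.886, -2.414)
t=1.000: state=(0.210, -2.861)
t=1.250: state=(-0.472, -2.455)
t=1.500: state=(-0.964, -1.423)
t=1.750: state=(-1.168, -0.204)
t=2.000: state=(-1.072, 0.946)
t=2.250: state=(-0.716, 1.848)
t=2.500: state=(-0.191, 2.244)
t=2.750: state=(0.348, 1.954)
t=3.000: state=(0.741, 1.134)
t=3.250: state=(0.899, 0.114)
t=3.500: state=(0.804, -0.847)
t=3.750: state=(0.497, -1.542)
t=4.000: state=(0.072, -1.767)
t=4.250: state=(-0.340, -1.448)
t=4.500: state=(-0.619, -0.740)
t=4.750: state=(-0.699, 0.101)
t=5.000: state=(-0.577, 0.848)
t=5.250: state=(-0.299, 1.315)
t=5.500: state=(0.046, 1.364)
t=5.750: state=(0.348, 0.999)
t=6.000: state=(0.524, 0.377)
t=6.250: state=(0.533, -0.296)
t=6.330: state=(0.501, -0.491)
largest grid value and its neighbours: omega(2.510)=2.24524, omega(2.520)=2.24583, omega(2.530)=2.24526
parabola through these three points peaks at t≈2.520 with omega≈2.24583

max omega = 2.246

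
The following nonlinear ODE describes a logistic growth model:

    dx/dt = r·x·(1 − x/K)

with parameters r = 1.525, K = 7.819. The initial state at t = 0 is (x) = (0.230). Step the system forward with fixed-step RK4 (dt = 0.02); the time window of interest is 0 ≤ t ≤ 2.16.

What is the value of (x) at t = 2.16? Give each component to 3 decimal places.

(x) = (3.515)

t=0.000: state=(0.230)
step 1 (dt=0.02): k1=(0.340), k2=(0.345), k3=(0.345), k4=(0.350); state += dt/6·(k1+2k2+2k3+k4)
t=0.020: state=(0.237)
t=0.040: state=(0.244)
t=0.060: state=(0.251)
continuing one RK4 step at a time; state shown every 5 steps (Δt=0.1):
t=0.100: state=(0.267)
t=0.200: state=(0.309)
t=0.300: state=(0.357)
t=0.400: state=(0.413)
t=0.500: state=(0.477)
t=0.600: state=(0.550)
t=0.700: state=(0.633)
t=0.800: state=(0.728)
t=0.900: state=(0.835)
t=1.000: state=(0.956)
t=1.100: state=(1.091)
t=1.200: state=(1.243)
t=1.300: state=(1.410)
t=1.400: state=(1.595)
t=1.500: state=(1.798)
t=1.600: state=(2.017)
t=1.700: state=(2.254)
t=1.800: state=(2.506)
t=1.900: state=(2.773)
t=2.000: state=(3.051)
t=2.100: state=(3.339)
t=2.160: state=(3.515)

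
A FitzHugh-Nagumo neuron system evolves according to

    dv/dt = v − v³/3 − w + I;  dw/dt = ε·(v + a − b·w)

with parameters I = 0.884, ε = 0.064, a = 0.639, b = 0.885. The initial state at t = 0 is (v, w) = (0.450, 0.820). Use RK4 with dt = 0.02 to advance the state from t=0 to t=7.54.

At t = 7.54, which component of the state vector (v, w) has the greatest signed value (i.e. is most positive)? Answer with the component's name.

largest component: v

t=0.000: state=(0.450, 0.820)
step 1 (dt=0.02): k1=(0.484, 0.023), k2=(0.487, 0.024), k3=(0.487, 0.024), k4=(0.491, 0.024); state += dt/6·(k1+2k2+2k3+k4)
t=0.020: state=(0.460, 0.820)
t=0.040: state=(0.470, 0.821)
t=0.060: state=(0.480, 0.821)
continuing one RK4 step at a time; state shown every 25 steps (Δt=0.5):
t=0.500: state=(0.736, 0.836)
t=1.000: state=(1.079, 0.861)
t=1.500: state=(1.380, 0.896)
t=2.000: state=(1.561, 0.938)
t=2.500: state=(1.636, 0.983)
t=3.000: state=(1.653, 1.028)
t=3.500: state=(1.646, 1.071)
t=4.000: state=(1.629, 1.113)
t=4.500: state=(1.607, 1.153)
t=5.000: state=(1.584, 1.191)
t=5.500: state=(1.560, 1.228)
t=6.000: state=(1.535, 1.263)
t=6.500: state=(1.510, 1.296)
t=7.000: state=(1.485, 1.327)
t=7.500: state=(1.460, 1.356)
t=7.540: state=(1.458, 1.359)
compare at T: v=1.458, w=1.359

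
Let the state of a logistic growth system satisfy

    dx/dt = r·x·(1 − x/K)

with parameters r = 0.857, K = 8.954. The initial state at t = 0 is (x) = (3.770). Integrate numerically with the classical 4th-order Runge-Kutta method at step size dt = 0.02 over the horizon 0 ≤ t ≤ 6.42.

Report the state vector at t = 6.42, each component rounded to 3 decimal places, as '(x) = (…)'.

(x) = (8.904)

t=0.000: state=(3.770)
step 1 (dt=0.02): k1=(1.871), k2=(1.873), k3=(1.873), k4=(1.875); state += dt/6·(k1+2k2+2k3+k4)
t=0.020: state=(3.807)
t=0.040: state=(3.845)
t=0.060: state=(3.883)
continuing one RK4 step at a time; state shown every 25 steps (Δt=0.5):
t=0.500: state=(4.723)
t=1.000: state=(5.654)
t=1.500: state=(6.487)
t=2.000: state=(7.176)
t=2.500: state=(7.710)
t=3.000: state=(8.102)
t=3.500: state=(8.380)
t=4.000: state=(8.572)
t=4.500: state=(8.701)
t=5.000: state=(8.788)
t=5.500: state=(8.845)
t=6.000: state=(8.883)
t=6.420: state=(8.904)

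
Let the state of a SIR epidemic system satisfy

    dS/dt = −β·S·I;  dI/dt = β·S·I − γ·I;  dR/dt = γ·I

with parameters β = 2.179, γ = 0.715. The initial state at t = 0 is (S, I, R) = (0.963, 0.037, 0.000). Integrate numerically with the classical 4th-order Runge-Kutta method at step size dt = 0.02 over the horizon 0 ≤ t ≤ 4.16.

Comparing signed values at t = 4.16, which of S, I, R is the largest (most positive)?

t=0.000: state=(0.963, 0.037, 0.000)
step 1 (dt=0.02): k1=(-0.078, 0.051, 0.026), k2=(-0.079, 0.052, 0.027), k3=(-0.079, 0.052, 0.027), k4=(-0.080, 0.052, 0.027); state += dt/6·(k1+2k2+2k3+k4)
t=0.020: state=(0.961, 0.038, 0.001)
t=0.040: state=(0.960, 0.039, 0.001)
t=0.060: state=(0.958, 0.040, 0.002)
continuing one RK4 step at a time; state shown every 10 steps (Δt=0.2):
t=0.200: state=(0.945, 0.049, 0.006)
t=0.400: state=(0.923, 0.063, 0.014)
t=0.600: state=(0.894, 0.082, 0.024)
t=0.800: state=(0.859, 0.104, 0.038)
t=1.000: state=(0.816, 0.129, 0.054)
t=1.200: state=(0.767, 0.158, 0.075)
t=1.400: state=(0.711, 0.189, 0.100)
t=1.600: state=(0.650, 0.221, 0.129)
t=1.800: state=(0.587, 0.251, 0.163)
t=2.000: state=(0.523, 0.277, 0.200)
t=2.200: state=(0.461, 0.297, 0.242)
t=2.400: state=(0.404, 0.311, 0.285)
t=2.600: state=(0.352, 0.318, 0.330)
t=2.800: state=(0.306, 0.318, 0.376)
t=3.000: state=(0.267, 0.312, 0.421)
t=3.200: state=(0.234, 0.302, 0.465)
t=3.400: state=(0.205, 0.288, 0.507)
t=3.600: state=(0.182, 0.271, 0.547)
t=3.800: state=(0.162, 0.253, 0.584)
t=4.000: state=(0.146, 0.235, 0.619)
t=4.160: state=(0.135, 0.220, 0.645)
compare at T: S=0.135, I=0.220, R=0.645

largest component: R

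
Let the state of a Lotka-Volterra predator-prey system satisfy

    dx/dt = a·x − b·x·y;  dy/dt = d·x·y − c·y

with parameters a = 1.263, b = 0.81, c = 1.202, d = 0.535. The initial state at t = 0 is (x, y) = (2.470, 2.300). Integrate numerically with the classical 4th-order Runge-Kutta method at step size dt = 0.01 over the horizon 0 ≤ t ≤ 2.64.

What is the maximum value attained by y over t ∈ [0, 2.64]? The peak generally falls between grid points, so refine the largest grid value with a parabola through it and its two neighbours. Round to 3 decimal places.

max y = 2.321

t=0.000: state=(2.470, 2.300)
step 1 (dt=0.01): k1=(-1.482, 0.275), k2=(-1.480, 0.266), k3=(-1.480, 0.266), k4=(-1.478, 0.257); state += dt/6·(k1+2k2+2k3+k4)
t=0.010: state=(2.455, 2.303)
t=0.020: state=(2.440, 2.305)
t=0.030: state=(2.426, 2.307)
continuing one RK4 step at a time; state shown every 10 steps (Δt=0.1):
t=0.100: state=(2.324, 2.319)
t=0.200: state=(2.185, 2.319)
t=0.300: state=(2.056, 2.304)
t=0.400: state=(1.938, 2.273)
t=0.500: state=(1.832, 2.229)
t=0.600: state=(1.739, 2.175)
t=0.700: state=(1.658, 2.112)
t=0.800: state=(1.590, 2.043)
t=0.900: state=(1.534, 1.969)
t=1.000: state=(1.488, 1.893)
t=1.100: state=(1.453, 1.816)
t=1.200: state=(1.428, 1.739)
t=1.300: state=(1.411, 1.664)
t=1.400: state=(1.404, 1.591)
t=1.500: state=(1.404, 1.520)
t=1.600: state=(1.412, 1.454)
t=1.700: state=(1.428, 1.391)
t=1.800: state=(1.451, 1.332)
t=1.900: state=(1.482, 1.277)
t=2.000: state=(1.519, 1.227)
t=2.100: state=(1.563, 1.182)
t=2.200: state=(1.614, 1.141)
t=2.300: state=(1.673, 1.105)
t=2.400: state=(1.738, 1.073)
t=2.500: state=(1.809, 1.046)
t=2.600: state=(1.888, 1.024)
t=2.640: state=(1.921, 1.017)
largest grid value and its neighbours: y(0.140)=2.32095, y(0.150)=2.32112, y(0.160)=2.32112
parabola through these three points peaks at t≈0.155 with y≈2.32115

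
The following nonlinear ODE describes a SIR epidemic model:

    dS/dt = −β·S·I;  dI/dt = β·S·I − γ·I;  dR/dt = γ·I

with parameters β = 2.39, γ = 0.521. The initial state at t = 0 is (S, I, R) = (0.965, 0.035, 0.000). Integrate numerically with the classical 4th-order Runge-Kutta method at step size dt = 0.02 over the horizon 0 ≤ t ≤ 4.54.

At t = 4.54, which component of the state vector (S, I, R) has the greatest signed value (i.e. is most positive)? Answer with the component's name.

t=0.000: state=(0.965, 0.035, 0.000)
step 1 (dt=0.02): k1=(-0.081, 0.062, 0.018), k2=(-0.082, 0.064, 0.019), k3=(-0.082, 0.064, 0.019), k4=(-0.084, 0.065, 0.019); state += dt/6·(k1+2k2+2k3+k4)
t=0.020: state=(0.963, 0.036, 0.000)
t=0.040: state=(0.962, 0.038, 0.001)
t=0.060: state=(0.960, 0.039, 0.001)
continuing one RK4 step at a time; state shown every 10 steps (Δt=0.2):
t=0.200: state=(0.946, 0.050, 0.004)
t=0.400: state=(0.919, 0.070, 0.011)
t=0.600: state=(0.884, 0.097, 0.019)
t=0.800: state=(0.837, 0.132, 0.031)
t=1.000: state=(0.778, 0.175, 0.047)
t=1.200: state=(0.707, 0.225, 0.068)
t=1.400: state=(0.627, 0.279, 0.094)
t=1.600: state=(0.541, 0.333, 0.126)
t=1.800: state=(0.456, 0.380, 0.163)
t=2.000: state=(0.377, 0.418, 0.205)
t=2.200: state=(0.306, 0.443, 0.250)
t=2.400: state=(0.247, 0.456, 0.297)
t=2.600: state=(0.199, 0.457, 0.345)
t=2.800: state=(0.160, 0.448, 0.392)
t=3.000: state=(0.130, 0.433, 0.438)
t=3.200: state=(0.106, 0.412, 0.482)
t=3.400: state=(0.087, 0.389, 0.524)
t=3.600: state=(0.073, 0.364, 0.563)
t=3.800: state=(0.062, 0.339, 0.600)
t=4.000: state=(0.053, 0.314, 0.633)
t=4.200: state=(0.046, 0.289, 0.665)
t=4.400: state=(0.040, 0.266, 0.694)
t=4.540: state=(0.037, 0.251, 0.713)
compare at T: S=0.037, I=0.251, R=0.713

largest component: R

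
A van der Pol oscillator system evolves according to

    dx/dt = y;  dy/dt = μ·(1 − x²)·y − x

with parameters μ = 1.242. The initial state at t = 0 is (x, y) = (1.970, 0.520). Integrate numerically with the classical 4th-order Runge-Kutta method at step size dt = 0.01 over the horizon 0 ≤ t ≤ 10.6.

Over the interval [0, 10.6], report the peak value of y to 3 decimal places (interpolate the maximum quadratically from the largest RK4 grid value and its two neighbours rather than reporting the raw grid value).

t=0.000: state=(1.970, 0.520)
step 1 (dt=0.01): k1=(0.520, -3.831), k2=(0.501, -3.771), k3=(0.501, -3.772), k4=(0.482, -3.712); state += dt/6·(k1+2k2+2k3+k4)
t=0.010: state=(1.975, 0.482)
t=0.020: state=(1.980, 0.446)
t=0.030: state=(1.984, 0.410)
continuing one RK4 step at a time; state shown every 50 steps (Δt=0.5):
t=0.500: state=(1.941, -0.375)
t=1.000: state=(1.696, -0.583)
t=1.500: state=(1.357, -0.787)
t=2.000: state=(0.876, -1.195)
t=2.500: state=(0.066, -2.179)
t=3.000: state=(-1.282, -2.690)
t=3.500: state=(-1.998, -0.278)
t=4.000: state=(-1.913, 0.417)
t=4.500: state=(-1.653, 0.608)
t=5.000: state=(-1.300, 0.828)
t=5.500: state=(-0.787, 1.288)
t=6.000: state=(0.097, 2.379)
t=6.500: state=(1.464, 2.391)
t=7.000: state=(2.010, 0.087)
t=7.500: state=(1.882, -0.452)
t=8.000: state=(1.609, -0.633)
t=8.500: state=(1.239, -0.872)
t=9.000: state=(0.691, -1.395)
t=9.500: state=(-0.274, -2.578)
t=10.000: state=(-1.622, -2.010)
t=10.500: state=(-2.011, 0.060)
t=10.600: state=(-1.997, 0.208)
largest grid value and its neighbours: y(6.270)=2.93164, y(6.280)=2.93373, y(6.290)=2.93370
parabola through these three points peaks at t≈6.285 with y≈2.93398

max y = 2.934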